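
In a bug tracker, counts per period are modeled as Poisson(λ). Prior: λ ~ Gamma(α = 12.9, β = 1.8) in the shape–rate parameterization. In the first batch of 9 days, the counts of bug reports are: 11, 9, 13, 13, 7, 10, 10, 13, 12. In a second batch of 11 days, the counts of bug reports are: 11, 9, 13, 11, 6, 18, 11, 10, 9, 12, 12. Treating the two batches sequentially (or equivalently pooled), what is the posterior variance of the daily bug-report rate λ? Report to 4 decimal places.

With a Gamma(shape α, rate β) prior, the Poisson likelihood is conjugate: the posterior is Gamma(α + ΣXᵢ, β + n).
Batch 1: sum of counts S = 98 over n = 9 days.
After batch 1: Gamma(α+S, β+n) = Gamma(12.9+98, 1.8+9) = Gamma(110.9, 10.8).
Batch 2: sum of counts S = 122 over n = 11 days.
After batch 2: Gamma(α+S, β+n) = Gamma(110.9+122, 10.8+11) = Gamma(232.9, 21.8).
Var = α/β² = 232.9/21.8² = 0.4901.

0.4901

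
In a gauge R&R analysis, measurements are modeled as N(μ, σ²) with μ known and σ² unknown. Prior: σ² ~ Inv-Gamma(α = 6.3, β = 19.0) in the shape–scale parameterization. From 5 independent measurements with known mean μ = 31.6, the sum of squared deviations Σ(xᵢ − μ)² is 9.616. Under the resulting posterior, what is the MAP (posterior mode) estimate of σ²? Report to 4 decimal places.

With known mean μ and an Inverse-Gamma(α, β) prior on σ², the Normal likelihood is conjugate: posterior is Inv-Gamma(α + n/2, β + Σ(xᵢ−μ)²/2).
Posterior: Inv-Gamma(6.3 + 5/2, 19.0 + 9.616/2) = Inv-Gamma(8.80, 23.8080).
Mode = β/(α+1) = 23.8080/9.80 = 2.4294.

2.4294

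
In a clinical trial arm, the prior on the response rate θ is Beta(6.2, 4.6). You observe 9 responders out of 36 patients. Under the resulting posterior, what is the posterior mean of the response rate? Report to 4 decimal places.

0.3248

The Beta prior is conjugate to a Binomial/Bernoulli likelihood; the update adds successes to α and failures to β.
Posterior: Beta(α+k, β+n−k) = Beta(6.2+9, 4.6+27) = Beta(15.2, 31.6).
Posterior mean = α/(α+β) = 15.2/46.8 = 0.3248.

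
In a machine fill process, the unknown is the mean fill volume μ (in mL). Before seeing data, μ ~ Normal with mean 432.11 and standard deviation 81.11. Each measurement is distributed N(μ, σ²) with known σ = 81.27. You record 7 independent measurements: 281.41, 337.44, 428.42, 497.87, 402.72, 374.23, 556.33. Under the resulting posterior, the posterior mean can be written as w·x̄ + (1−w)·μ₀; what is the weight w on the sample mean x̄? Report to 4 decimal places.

For Normal data with known variance σ², a Normal(μ₀, σ₀²) prior on μ is conjugate. Posterior precision = 1/σ₀² + n/σ²; posterior mean is the precision-weighted average of μ₀ and x̄.
σ₀² = 81.11² = 6578.8321, σ² = 81.27² = 6604.8129. Prior precision 1/σ₀² = 1/6578.8321; data precision n/σ² = 7/6604.8129.
w = (n/σ²)/(1/σ₀² + n/σ²) = n·σ₀²/(σ² + n·σ₀²) = 7·6578.8321/(6604.8129 + 7·6578.8321) = 46051.8247/52656.6376 = 0.8746.

0.8746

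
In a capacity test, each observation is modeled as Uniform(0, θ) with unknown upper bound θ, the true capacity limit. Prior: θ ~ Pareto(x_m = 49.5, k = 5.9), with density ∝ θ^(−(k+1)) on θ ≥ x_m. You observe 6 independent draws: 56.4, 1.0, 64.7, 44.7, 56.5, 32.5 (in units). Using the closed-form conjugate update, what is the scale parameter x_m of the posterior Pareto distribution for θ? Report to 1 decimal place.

A Pareto(scale x_m, shape k) prior on the upper bound θ of Uniform(0, θ) is conjugate: posterior is Pareto(max(x_m, max xᵢ), k + n).
Sample maximum = 64.7; prior scale x_m = 49.5 → posterior scale = max = 64.7.
Posterior shape = 5.9 + 6 = 11.9.
Posterior scale x_m = 64.7.

64.7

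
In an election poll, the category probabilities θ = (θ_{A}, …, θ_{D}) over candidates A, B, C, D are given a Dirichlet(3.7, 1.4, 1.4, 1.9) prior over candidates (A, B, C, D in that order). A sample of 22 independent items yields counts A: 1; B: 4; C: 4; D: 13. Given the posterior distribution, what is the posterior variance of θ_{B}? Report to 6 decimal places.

0.004652

The Dirichlet prior is conjugate to the Multinomial likelihood: each posterior αⱼ = prior αⱼ + observed count nⱼ.
Posterior concentration: (4.7, 5.4, 5.4, 14.9), total = 30.4.
Var[θ_j] = α_j(Σα−α_j)/((Σα)²(Σα+1)) = 5.4·25.0/(30.4²·31.4) = 0.004652.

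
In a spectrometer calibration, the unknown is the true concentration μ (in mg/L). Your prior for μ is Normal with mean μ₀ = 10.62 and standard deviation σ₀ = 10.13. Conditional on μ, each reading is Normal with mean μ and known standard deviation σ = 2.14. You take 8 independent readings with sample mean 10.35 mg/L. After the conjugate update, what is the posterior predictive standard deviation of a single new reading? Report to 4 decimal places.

2.2691

For Normal data with known variance σ², a Normal(μ₀, σ₀²) prior on μ is conjugate. Posterior precision = 1/σ₀² + n/σ²; posterior mean is the precision-weighted average of μ₀ and x̄.
σ₀² = 10.13² = 102.6169, σ² = 2.14² = 4.5796; σ² + n·σ₀² = 4.5796 + 8·102.6169 = 825.5148.
Posterior precision = 1/σ₀² + n/σ² = 1/102.6169 + 8/4.5796 = (σ² + n·σ₀²)/(σ₀²σ²) = 825.5148/(102.6169·4.5796); posterior variance σₙ² = σ₀²σ²/(σ² + n·σ₀²) = 102.6169·4.5796/825.5148 = 0.569274.
Predictive variance for one new observation = σₙ² + σ² = 102.6169·4.5796/825.5148 + 4.5796 = σ²·(σ₀² + 825.5148)/825.5148 = 4.5796·928.1317/825.5148 = 5.148874; SD = √(4.5796·928.1317/825.5148) = 2.2691.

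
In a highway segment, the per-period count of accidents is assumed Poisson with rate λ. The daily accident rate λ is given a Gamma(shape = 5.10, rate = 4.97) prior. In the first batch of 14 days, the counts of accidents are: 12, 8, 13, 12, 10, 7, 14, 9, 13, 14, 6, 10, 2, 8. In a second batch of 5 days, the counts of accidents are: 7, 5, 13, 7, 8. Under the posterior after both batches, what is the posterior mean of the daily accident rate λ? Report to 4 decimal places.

7.6387

With a Gamma(shape α, rate β) prior, the Poisson likelihood is conjugate: the posterior is Gamma(α + ΣXᵢ, β + n).
Batch 1: sum of counts S = 138 over n = 14 days.
After batch 1: Gamma(α+S, β+n) = Gamma(5.10+138, 4.97+14) = Gamma(143.10, 18.97).
Batch 2: sum of counts S = 40 over n = 5 days.
After batch 2: Gamma(α+S, β+n) = Gamma(143.10+40, 18.97+5) = Gamma(183.10, 23.97).
Posterior mean = α/β = 183.10/23.97 = 7.6387.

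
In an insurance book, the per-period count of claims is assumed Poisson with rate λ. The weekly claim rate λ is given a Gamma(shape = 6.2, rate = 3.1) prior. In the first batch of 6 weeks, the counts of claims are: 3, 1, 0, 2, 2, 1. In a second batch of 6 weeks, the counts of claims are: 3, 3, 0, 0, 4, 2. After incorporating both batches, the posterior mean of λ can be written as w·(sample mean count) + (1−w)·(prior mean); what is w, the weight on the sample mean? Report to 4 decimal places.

With a Gamma(shape α, rate β) prior, the Poisson likelihood is conjugate: the posterior is Gamma(α + ΣXᵢ, β + n).
Total number of weeks: n = 6 + 6 = 12.
Posterior mean = (α₀+S)/(β₀+n) = [n/(β₀+n)]·(S/n) + [β₀/(β₀+n)]·(α₀/β₀), so only n and β₀ enter the weight.
Weight on data w = n/(β₀+n) = 12/(3.1+12) = 12/15.1 = 0.7947.

0.7947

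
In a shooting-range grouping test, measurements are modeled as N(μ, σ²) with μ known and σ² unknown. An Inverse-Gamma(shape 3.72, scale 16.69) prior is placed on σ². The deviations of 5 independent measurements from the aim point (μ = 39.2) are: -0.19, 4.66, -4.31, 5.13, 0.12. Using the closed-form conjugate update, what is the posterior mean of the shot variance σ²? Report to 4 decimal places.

With known mean μ and an Inverse-Gamma(α, β) prior on σ², the Normal likelihood is conjugate: posterior is Inv-Gamma(α + n/2, β + Σ(xᵢ−μ)²/2).
Σ(xᵢ−μ)² = (-0.19)² + (4.66)² + (-4.31)² + (5.13)² + (0.12)² = 66.6591.
Posterior: Inv-Gamma(3.72 + 5/2, 16.69 + 66.6591/2) = Inv-Gamma(6.22, 50.01955).
E[σ²|data] = β/(α−1) = 50.01955/5.22 = 9.5823.

9.5823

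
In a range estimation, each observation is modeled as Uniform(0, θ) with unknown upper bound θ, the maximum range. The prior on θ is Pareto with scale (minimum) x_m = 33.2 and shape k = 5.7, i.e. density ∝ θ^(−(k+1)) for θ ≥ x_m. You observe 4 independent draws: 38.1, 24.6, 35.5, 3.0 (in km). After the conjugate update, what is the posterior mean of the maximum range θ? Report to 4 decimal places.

A Pareto(scale x_m, shape k) prior on the upper bound θ of Uniform(0, θ) is conjugate: posterior is Pareto(max(x_m, max xᵢ), k + n).
Sample maximum = 38.1; prior scale x_m = 33.2 → posterior scale = max = 38.1.
Posterior shape = 5.7 + 4 = 9.7.
E[θ|data] = k·x_m/(k−1) = 9.7·38.1/8.7 = 42.4793.

42.4793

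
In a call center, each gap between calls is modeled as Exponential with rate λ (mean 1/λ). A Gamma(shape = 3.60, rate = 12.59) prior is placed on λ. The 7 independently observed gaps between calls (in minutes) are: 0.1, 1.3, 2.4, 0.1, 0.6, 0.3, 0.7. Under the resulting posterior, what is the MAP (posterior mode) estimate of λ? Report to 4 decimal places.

With a Gamma(shape α, rate β) prior on the exponential rate λ, the posterior after n observations with total T = Σxᵢ is Gamma(α+n, β+T).
Sum of observations T = 5.5 minutes; n = 7.
Posterior: Gamma(3.60+7, 12.59+5.5) = Gamma(10.60, 18.09).
Mode = (α−1)/β = 0.5307.

0.5307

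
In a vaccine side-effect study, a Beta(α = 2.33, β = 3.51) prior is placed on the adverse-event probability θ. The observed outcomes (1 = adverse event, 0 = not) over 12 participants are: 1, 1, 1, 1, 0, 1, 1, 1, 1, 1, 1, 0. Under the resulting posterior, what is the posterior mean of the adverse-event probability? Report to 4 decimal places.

0.6911

The Beta prior is conjugate to a Binomial/Bernoulli likelihood; the update adds successes to α and failures to β.
Posterior: Beta(α+k, β+n−k) = Beta(2.33+10, 3.51+2) = Beta(12.33, 5.51).
Posterior mean = α/(α+β) = 12.33/17.84 = 0.6911.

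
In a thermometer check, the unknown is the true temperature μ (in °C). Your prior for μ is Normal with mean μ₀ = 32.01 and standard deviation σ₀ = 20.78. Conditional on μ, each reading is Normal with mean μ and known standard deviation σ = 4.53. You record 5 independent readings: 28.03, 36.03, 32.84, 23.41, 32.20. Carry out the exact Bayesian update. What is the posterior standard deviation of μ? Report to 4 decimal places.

2.0163

For Normal data with known variance σ², a Normal(μ₀, σ₀²) prior on μ is conjugate. Posterior precision = 1/σ₀² + n/σ²; posterior mean is the precision-weighted average of μ₀ and x̄.
σ₀² = 20.78² = 431.8084, σ² = 4.53² = 20.5209; σ² + n·σ₀² = 20.5209 + 5·431.8084 = 2179.5629.
Posterior precision = 1/σ₀² + n/σ² = 1/431.8084 + 5/20.5209 = (σ² + n·σ₀²)/(σ₀²σ²) = 2179.5629/(431.8084·20.5209); posterior variance σₙ² = σ₀²σ²/(σ² + n·σ₀²) = 431.8084·20.5209/2179.5629 = 4.065539.
Posterior SD = √σₙ² = √(431.8084·20.5209/2179.5629) = 2.0163.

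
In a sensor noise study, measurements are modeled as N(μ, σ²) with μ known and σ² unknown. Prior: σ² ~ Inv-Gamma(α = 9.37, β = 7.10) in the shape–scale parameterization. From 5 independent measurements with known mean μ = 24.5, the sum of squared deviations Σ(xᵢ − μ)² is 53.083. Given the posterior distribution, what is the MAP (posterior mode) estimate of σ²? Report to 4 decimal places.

With known mean μ and an Inverse-Gamma(α, β) prior on σ², the Normal likelihood is conjugate: posterior is Inv-Gamma(α + n/2, β + Σ(xᵢ−μ)²/2).
Posterior: Inv-Gamma(9.37 + 5/2, 7.10 + 53.083/2) = Inv-Gamma(11.87, 33.6415).
Mode = β/(α+1) = 33.6415/12.87 = 2.6139.

2.6139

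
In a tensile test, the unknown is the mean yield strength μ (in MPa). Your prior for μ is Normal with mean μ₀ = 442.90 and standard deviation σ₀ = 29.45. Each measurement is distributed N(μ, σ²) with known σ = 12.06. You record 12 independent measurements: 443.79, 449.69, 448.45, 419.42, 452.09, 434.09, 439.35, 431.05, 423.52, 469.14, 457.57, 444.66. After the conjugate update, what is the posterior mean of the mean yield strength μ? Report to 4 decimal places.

For Normal data with known variance σ², a Normal(μ₀, σ₀²) prior on μ is conjugate. Posterior precision = 1/σ₀² + n/σ²; posterior mean is the precision-weighted average of μ₀ and x̄.
Σxᵢ = 443.79 + 449.69 + 448.45 + 419.42 + 452.09 + 434.09 + 439.35 + 431.05 + 423.52 + 469.14 + 457.57 + 444.66 = 5312.82, so n·x̄ = 5312.82.
σ₀² = 29.45² = 867.3025, σ² = 12.06² = 145.4436; σ² + n·σ₀² = 145.4436 + 12·867.3025 = 10553.0736.
Posterior mean = (μ₀/σ₀² + n·x̄/σ²)/(1/σ₀² + n/σ²) = (σ²·μ₀ + σ₀²·n·x̄)/(σ² + n·σ₀²) = (145.4436·442.90 + 867.3025·5312.82)/10553.0736 = 4672239.03849/10553.0736 = 442.7373.

442.7373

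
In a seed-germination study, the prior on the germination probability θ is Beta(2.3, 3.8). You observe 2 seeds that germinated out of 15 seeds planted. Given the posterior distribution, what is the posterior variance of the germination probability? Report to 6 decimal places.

0.007342

The Beta prior is conjugate to a Binomial/Bernoulli likelihood; the update adds successes to α and failures to β.
Posterior: Beta(α+k, β+n−k) = Beta(2.3+2, 3.8+13) = Beta(4.3, 16.8).
Var = αβ/((α+β)²(α+β+1)) = 4.3·16.8/(21.1²·22.1) = 0.007342.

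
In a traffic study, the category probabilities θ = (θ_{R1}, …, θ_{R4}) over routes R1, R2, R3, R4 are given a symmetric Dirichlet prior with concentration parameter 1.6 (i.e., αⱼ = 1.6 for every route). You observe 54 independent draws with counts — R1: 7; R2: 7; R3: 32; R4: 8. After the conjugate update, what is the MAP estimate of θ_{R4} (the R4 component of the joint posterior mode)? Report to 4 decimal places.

0.1525

The Dirichlet prior is conjugate to the Multinomial likelihood: each posterior αⱼ = prior αⱼ + observed count nⱼ.
Posterior concentration: (8.6, 8.6, 33.6, 9.6), total = 60.4.
Joint mode component: (α_{R4}−1)/(Σα−K) = 8.6/56.4 = 0.1525.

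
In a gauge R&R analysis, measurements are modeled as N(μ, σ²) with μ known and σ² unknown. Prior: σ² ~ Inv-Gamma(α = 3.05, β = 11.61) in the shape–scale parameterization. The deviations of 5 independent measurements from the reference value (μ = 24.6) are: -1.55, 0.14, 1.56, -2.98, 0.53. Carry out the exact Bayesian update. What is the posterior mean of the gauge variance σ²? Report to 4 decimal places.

4.0920

With known mean μ and an Inverse-Gamma(α, β) prior on σ², the Normal likelihood is conjugate: posterior is Inv-Gamma(α + n/2, β + Σ(xᵢ−μ)²/2).
Σ(xᵢ−μ)² = (-1.55)² + (0.14)² + (1.56)² + (-2.98)² + (0.53)² = 14.0170.
Posterior: Inv-Gamma(3.05 + 5/2, 11.61 + 14.0170/2) = Inv-Gamma(5.55, 18.61850).
E[σ²|data] = β/(α−1) = 18.61850/4.55 = 4.0920.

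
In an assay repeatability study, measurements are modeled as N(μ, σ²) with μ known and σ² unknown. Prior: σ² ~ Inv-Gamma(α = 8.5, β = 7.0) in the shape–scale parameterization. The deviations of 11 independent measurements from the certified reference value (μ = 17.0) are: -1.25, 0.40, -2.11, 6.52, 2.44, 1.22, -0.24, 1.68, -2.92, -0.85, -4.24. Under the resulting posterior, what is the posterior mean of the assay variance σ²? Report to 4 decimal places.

3.8551

With known mean μ and an Inverse-Gamma(α, β) prior on σ², the Normal likelihood is conjugate: posterior is Inv-Gamma(α + n/2, β + Σ(xᵢ−μ)²/2).
Σ(xᵢ−μ)² = (-1.25)² + (0.40)² + (-2.11)² + (6.52)² + (2.44)² + (1.22)² + (-0.24)² + (1.68)² + (-2.92)² + (-0.85)² + (-4.24)² = 86.2335.
Posterior: Inv-Gamma(8.5 + 11/2, 7.0 + 86.2335/2) = Inv-Gamma(14.00, 50.11675).
E[σ²|data] = β/(α−1) = 50.11675/13.00 = 3.8551.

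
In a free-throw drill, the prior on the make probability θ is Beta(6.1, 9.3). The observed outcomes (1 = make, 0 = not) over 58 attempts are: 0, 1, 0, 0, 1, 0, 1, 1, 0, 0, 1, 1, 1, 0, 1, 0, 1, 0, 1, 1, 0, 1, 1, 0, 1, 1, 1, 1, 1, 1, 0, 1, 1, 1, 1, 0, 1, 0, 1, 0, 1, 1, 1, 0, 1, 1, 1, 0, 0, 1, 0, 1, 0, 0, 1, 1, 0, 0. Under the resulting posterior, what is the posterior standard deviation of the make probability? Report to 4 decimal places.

The Beta prior is conjugate to a Binomial/Bernoulli likelihood; the update adds successes to α and failures to β.
Posterior: Beta(α+k, β+n−k) = Beta(6.1+35, 9.3+23) = Beta(41.1, 32.3).
Var = αβ/((α+β)²(α+β+1)) = 41.1·32.3/(73.4²·74.4) = 0.00331192; SD = √0.00331192 = 0.0575.

0.0575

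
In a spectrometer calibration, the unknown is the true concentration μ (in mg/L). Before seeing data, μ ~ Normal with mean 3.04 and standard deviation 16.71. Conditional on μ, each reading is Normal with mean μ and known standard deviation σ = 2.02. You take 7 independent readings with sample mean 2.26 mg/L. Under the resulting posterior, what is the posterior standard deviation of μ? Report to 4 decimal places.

For Normal data with known variance σ², a Normal(μ₀, σ₀²) prior on μ is conjugate. Posterior precision = 1/σ₀² + n/σ²; posterior mean is the precision-weighted average of μ₀ and x̄.
σ₀² = 16.71² = 279.2241, σ² = 2.02² = 4.0804; σ² + n·σ₀² = 4.0804 + 7·279.2241 = 1958.6491.
Posterior precision = 1/σ₀² + n/σ² = 1/279.2241 + 7/4.0804 = (σ² + n·σ₀²)/(σ₀²σ²) = 1958.6491/(279.2241·4.0804); posterior variance σₙ² = σ₀²σ²/(σ² + n·σ₀²) = 279.2241·4.0804/1958.6491 = 0.581700.
Posterior SD = √σₙ² = √(279.2241·4.0804/1958.6491) = 0.7627.

0.7627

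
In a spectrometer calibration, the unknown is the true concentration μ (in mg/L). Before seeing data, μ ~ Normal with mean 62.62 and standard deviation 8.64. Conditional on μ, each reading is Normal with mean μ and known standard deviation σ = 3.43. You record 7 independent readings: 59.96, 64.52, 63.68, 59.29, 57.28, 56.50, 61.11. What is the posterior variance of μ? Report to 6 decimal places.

1.643693

For Normal data with known variance σ², a Normal(μ₀, σ₀²) prior on μ is conjugate. Posterior precision = 1/σ₀² + n/σ²; posterior mean is the precision-weighted average of μ₀ and x̄.
σ₀² = 8.64² = 74.6496, σ² = 3.43² = 11.7649; σ² + n·σ₀² = 11.7649 + 7·74.6496 = 534.3121.
Posterior precision = 1/σ₀² + n/σ² = 1/74.6496 + 7/11.7649 = (σ² + n·σ₀²)/(σ₀²σ²) = 534.3121/(74.6496·11.7649); posterior variance σₙ² = σ₀²σ²/(σ² + n·σ₀²) = 74.6496·11.7649/534.3121 = 1.643693.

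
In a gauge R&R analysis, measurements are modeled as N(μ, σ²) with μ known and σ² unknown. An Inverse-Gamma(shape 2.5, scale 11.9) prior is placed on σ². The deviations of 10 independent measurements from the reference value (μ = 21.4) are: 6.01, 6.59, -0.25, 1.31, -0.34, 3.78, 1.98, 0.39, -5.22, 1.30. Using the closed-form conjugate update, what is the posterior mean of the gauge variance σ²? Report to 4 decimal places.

With known mean μ and an Inverse-Gamma(α, β) prior on σ², the Normal likelihood is conjugate: posterior is Inv-Gamma(α + n/2, β + Σ(xᵢ−μ)²/2).
Σ(xᵢ−μ)² = (6.01)² + (6.59)² + (-0.25)² + (1.31)² + (-0.34)² + (3.78)² + (1.98)² + (0.39)² + (-5.22)² + (1.30)² = 128.7417.
Posterior: Inv-Gamma(2.5 + 10/2, 11.9 + 128.7417/2) = Inv-Gamma(7.50, 76.27085).
E[σ²|data] = β/(α−1) = 76.27085/6.50 = 11.7340.

11.7340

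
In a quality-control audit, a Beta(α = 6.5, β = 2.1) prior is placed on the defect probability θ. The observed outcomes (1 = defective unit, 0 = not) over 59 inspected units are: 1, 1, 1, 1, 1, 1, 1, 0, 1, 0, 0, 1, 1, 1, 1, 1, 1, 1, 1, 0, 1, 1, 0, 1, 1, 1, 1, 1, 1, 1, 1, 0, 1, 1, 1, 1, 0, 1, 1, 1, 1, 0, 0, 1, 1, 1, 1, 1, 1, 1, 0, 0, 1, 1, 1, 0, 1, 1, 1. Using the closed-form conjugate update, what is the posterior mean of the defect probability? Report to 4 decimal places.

The Beta prior is conjugate to a Binomial/Bernoulli likelihood; the update adds successes to α and failures to β.
Posterior: Beta(α+k, β+n−k) = Beta(6.5+47, 2.1+12) = Beta(53.5, 14.1).
Posterior mean = α/(α+β) = 53.5/67.6 = 0.7914.

0.7914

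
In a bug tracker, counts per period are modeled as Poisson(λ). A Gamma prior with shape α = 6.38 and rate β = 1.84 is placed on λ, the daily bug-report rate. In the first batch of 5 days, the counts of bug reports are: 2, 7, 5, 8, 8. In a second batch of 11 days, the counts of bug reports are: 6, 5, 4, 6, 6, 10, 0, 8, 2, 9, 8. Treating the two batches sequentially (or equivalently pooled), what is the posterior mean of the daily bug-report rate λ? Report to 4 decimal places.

5.6267

With a Gamma(shape α, rate β) prior, the Poisson likelihood is conjugate: the posterior is Gamma(α + ΣXᵢ, β + n).
Batch 1: sum of counts S = 30 over n = 5 days.
After batch 1: Gamma(α+S, β+n) = Gamma(6.38+30, 1.84+5) = Gamma(36.38, 6.84).
Batch 2: sum of counts S = 64 over n = 11 days.
After batch 2: Gamma(α+S, β+n) = Gamma(36.38+64, 6.84+11) = Gamma(100.38, 17.84).
Posterior mean = α/β = 100.38/17.84 = 5.6267.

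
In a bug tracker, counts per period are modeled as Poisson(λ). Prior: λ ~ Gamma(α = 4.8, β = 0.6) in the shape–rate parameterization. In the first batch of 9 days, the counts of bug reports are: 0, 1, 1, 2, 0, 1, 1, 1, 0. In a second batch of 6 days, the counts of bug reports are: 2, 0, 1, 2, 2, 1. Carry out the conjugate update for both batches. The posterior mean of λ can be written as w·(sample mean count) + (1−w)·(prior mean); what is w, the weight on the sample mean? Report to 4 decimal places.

With a Gamma(shape α, rate β) prior, the Poisson likelihood is conjugate: the posterior is Gamma(α + ΣXᵢ, β + n).
Total number of days: n = 9 + 6 = 15.
Posterior mean = (α₀+S)/(β₀+n) = [n/(β₀+n)]·(S/n) + [β₀/(β₀+n)]·(α₀/β₀), so only n and β₀ enter the weight.
Weight on data w = n/(β₀+n) = 15/(0.6+15) = 15/15.6 = 0.9615.

0.9615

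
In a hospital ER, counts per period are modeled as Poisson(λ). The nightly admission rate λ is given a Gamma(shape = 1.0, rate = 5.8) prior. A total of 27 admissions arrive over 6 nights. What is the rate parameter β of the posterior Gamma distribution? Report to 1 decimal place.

With a Gamma(shape α, rate β) prior, the Poisson likelihood is conjugate: the posterior is Gamma(α + ΣXᵢ, β + n).
Posterior: Gamma(α+S, β+n) = Gamma(1.0+27, 5.8+6) = Gamma(28.0, 11.8).
Posterior β = 11.8.

11.8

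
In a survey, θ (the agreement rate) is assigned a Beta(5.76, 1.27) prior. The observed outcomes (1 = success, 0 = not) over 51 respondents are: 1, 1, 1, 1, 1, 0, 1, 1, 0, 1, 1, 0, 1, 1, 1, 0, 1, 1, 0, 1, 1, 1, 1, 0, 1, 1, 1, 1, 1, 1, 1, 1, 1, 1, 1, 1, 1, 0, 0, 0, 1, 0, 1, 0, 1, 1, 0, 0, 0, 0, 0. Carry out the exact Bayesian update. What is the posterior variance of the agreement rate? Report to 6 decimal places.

0.003541

The Beta prior is conjugate to a Binomial/Bernoulli likelihood; the update adds successes to α and failures to β.
Posterior: Beta(α+k, β+n−k) = Beta(5.76+35, 1.27+16) = Beta(40.76, 17.27).
Var = αβ/((α+β)²(α+β+1)) = 40.76·17.27/(58.03²·59.03) = 0.003541.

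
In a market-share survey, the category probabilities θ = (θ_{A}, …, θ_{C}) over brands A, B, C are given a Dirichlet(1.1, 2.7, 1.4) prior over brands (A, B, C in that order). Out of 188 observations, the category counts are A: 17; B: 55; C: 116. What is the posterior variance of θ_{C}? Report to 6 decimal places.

The Dirichlet prior is conjugate to the Multinomial likelihood: each posterior αⱼ = prior αⱼ + observed count nⱼ.
Posterior concentration: (18.1, 57.7, 117.4), total = 193.2.
Var[θ_j] = α_j(Σα−α_j)/((Σα)²(Σα+1)) = 117.4·75.8/(193.2²·194.2) = 0.001228.

0.001228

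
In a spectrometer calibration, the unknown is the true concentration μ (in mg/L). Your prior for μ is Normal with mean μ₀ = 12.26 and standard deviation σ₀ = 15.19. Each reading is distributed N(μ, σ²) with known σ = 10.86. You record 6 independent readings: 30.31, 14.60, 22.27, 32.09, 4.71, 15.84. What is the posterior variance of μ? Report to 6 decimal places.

18.113496

For Normal data with known variance σ², a Normal(μ₀, σ₀²) prior on μ is conjugate. Posterior precision = 1/σ₀² + n/σ²; posterior mean is the precision-weighted average of μ₀ and x̄.
σ₀² = 15.19² = 230.7361, σ² = 10.86² = 117.9396; σ² + n·σ₀² = 117.9396 + 6·230.7361 = 1502.3562.
Posterior precision = 1/σ₀² + n/σ² = 1/230.7361 + 6/117.9396 = (σ² + n·σ₀²)/(σ₀²σ²) = 1502.3562/(230.7361·117.9396); posterior variance σₙ² = σ₀²σ²/(σ² + n·σ₀²) = 230.7361·117.9396/1502.3562 = 18.113496.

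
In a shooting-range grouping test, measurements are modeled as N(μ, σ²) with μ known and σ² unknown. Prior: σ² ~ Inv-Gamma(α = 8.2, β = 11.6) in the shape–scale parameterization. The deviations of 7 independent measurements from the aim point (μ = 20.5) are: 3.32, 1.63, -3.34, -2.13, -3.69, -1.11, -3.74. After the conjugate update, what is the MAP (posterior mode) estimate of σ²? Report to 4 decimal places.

With known mean μ and an Inverse-Gamma(α, β) prior on σ², the Normal likelihood is conjugate: posterior is Inv-Gamma(α + n/2, β + Σ(xᵢ−μ)²/2).
Σ(xᵢ−μ)² = (3.32)² + (1.63)² + (-3.34)² + (-2.13)² + (-3.69)² + (-1.11)² + (-3.74)² = 58.2076.
Posterior: Inv-Gamma(8.2 + 7/2, 11.6 + 58.2076/2) = Inv-Gamma(11.70, 40.70380).
Mode = β/(α+1) = 40.70380/12.70 = 3.2050.

3.2050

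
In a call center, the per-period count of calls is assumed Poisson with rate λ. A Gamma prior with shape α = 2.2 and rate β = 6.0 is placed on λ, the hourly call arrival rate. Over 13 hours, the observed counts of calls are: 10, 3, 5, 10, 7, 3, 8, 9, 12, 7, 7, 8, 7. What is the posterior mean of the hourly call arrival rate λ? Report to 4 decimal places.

With a Gamma(shape α, rate β) prior, the Poisson likelihood is conjugate: the posterior is Gamma(α + ΣXᵢ, β + n).
Sum of counts S = 96 over n = 13 hours.
Posterior: Gamma(α+S, β+n) = Gamma(2.2+96, 6.0+13) = Gamma(98.2, 19.0).
Posterior mean = α/β = 98.2/19.0 = 5.1684.

5.1684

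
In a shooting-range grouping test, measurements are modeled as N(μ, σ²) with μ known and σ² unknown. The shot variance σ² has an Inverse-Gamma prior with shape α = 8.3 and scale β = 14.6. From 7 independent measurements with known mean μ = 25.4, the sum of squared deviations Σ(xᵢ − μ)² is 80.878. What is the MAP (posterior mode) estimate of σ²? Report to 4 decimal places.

4.2999

With known mean μ and an Inverse-Gamma(α, β) prior on σ², the Normal likelihood is conjugate: posterior is Inv-Gamma(α + n/2, β + Σ(xᵢ−μ)²/2).
Posterior: Inv-Gamma(8.3 + 7/2, 14.6 + 80.878/2) = Inv-Gamma(11.80, 55.0390).
Mode = β/(α+1) = 55.0390/12.80 = 4.2999.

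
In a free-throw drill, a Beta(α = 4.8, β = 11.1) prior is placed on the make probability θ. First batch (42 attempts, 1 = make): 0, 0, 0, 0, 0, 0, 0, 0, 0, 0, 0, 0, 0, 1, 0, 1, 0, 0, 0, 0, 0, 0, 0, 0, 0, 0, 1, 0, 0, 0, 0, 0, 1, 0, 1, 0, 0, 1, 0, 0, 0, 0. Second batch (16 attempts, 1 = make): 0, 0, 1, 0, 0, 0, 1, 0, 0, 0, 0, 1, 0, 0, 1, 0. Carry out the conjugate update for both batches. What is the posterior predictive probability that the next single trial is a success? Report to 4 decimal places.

The Beta prior is conjugate to a Binomial/Bernoulli likelihood; the update adds successes to α and failures to β.
After batch 1: Beta(4.8+6, 11.1+36) = Beta(10.8, 47.1).
After batch 2: Beta(10.8+4, 47.1+12) = Beta(14.8, 59.1).
For a single future Bernoulli trial, P(success | data) = α/(α+β) = 0.2003.

0.2003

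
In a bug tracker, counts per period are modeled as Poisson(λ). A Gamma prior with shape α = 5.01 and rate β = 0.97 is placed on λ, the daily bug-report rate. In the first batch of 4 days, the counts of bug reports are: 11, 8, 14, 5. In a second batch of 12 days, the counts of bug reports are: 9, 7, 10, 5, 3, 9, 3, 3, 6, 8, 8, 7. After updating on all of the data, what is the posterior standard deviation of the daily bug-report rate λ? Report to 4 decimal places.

With a Gamma(shape α, rate β) prior, the Poisson likelihood is conjugate: the posterior is Gamma(α + ΣXᵢ, β + n).
Batch 1: sum of counts S = 38 over n = 4 days.
After batch 1: Gamma(α+S, β+n) = Gamma(5.01+38, 0.97+4) = Gamma(43.01, 4.97).
Batch 2: sum of counts S = 78 over n = 12 days.
After batch 2: Gamma(α+S, β+n) = Gamma(43.01+78, 4.97+12) = Gamma(121.01, 16.97).
SD = √α/β = √121.01/16.97 = 0.6482.

0.6482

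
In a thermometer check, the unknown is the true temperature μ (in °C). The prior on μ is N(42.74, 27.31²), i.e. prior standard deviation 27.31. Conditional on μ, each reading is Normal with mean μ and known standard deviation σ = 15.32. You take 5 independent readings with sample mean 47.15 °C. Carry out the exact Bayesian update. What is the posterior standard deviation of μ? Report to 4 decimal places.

For Normal data with known variance σ², a Normal(μ₀, σ₀²) prior on μ is conjugate. Posterior precision = 1/σ₀² + n/σ²; posterior mean is the precision-weighted average of μ₀ and x̄.
σ₀² = 27.31² = 745.8361, σ² = 15.32² = 234.7024; σ² + n·σ₀² = 234.7024 + 5·745.8361 = 3963.8829.
Posterior precision = 1/σ₀² + n/σ² = 1/745.8361 + 5/234.7024 = (σ² + n·σ₀²)/(σ₀²σ²) = 3963.8829/(745.8361·234.7024); posterior variance σₙ² = σ₀²σ²/(σ² + n·σ₀²) = 745.8361·234.7024/3963.8829 = 44.161124.
Posterior SD = √σₙ² = √(745.8361·234.7024/3963.8829) = 6.6454.

6.6454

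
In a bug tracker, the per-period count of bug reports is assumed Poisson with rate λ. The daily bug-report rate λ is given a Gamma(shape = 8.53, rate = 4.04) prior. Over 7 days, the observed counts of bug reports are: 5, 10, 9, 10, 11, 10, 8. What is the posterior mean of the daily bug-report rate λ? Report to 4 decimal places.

6.4792

With a Gamma(shape α, rate β) prior, the Poisson likelihood is conjugate: the posterior is Gamma(α + ΣXᵢ, β + n).
Sum of counts S = 63 over n = 7 days.
Posterior: Gamma(α+S, β+n) = Gamma(8.53+63, 4.04+7) = Gamma(71.53, 11.04).
Posterior mean = α/β = 71.53/11.04 = 6.4792.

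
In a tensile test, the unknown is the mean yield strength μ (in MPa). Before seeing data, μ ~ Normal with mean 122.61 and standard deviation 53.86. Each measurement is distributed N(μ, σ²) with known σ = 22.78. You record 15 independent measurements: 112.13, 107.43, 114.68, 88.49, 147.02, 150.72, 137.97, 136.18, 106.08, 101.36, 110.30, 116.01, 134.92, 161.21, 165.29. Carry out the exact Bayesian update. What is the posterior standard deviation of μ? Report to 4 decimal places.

5.8470

For Normal data with known variance σ², a Normal(μ₀, σ₀²) prior on μ is conjugate. Posterior precision = 1/σ₀² + n/σ²; posterior mean is the precision-weighted average of μ₀ and x̄.
σ₀² = 53.86² = 2900.8996, σ² = 22.78² = 518.9284; σ² + n·σ₀² = 518.9284 + 15·2900.8996 = 44032.4224.
Posterior precision = 1/σ₀² + n/σ² = 1/2900.8996 + 15/518.9284 = (σ² + n·σ₀²)/(σ₀²σ²) = 44032.4224/(2900.8996·518.9284); posterior variance σₙ² = σ₀²σ²/(σ² + n·σ₀²) = 2900.8996·518.9284/44032.4224 = 34.187517.
Posterior SD = √σₙ² = √(2900.8996·518.9284/44032.4224) = 5.8470.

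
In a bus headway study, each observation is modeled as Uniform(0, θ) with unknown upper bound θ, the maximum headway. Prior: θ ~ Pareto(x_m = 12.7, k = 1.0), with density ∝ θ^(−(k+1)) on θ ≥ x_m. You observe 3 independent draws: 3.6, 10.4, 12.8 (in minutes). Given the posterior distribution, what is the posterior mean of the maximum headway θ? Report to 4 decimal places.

17.0667

A Pareto(scale x_m, shape k) prior on the upper bound θ of Uniform(0, θ) is conjugate: posterior is Pareto(max(x_m, max xᵢ), k + n).
Sample maximum = 12.8; prior scale x_m = 12.7 → posterior scale = max = 12.8.
Posterior shape = 1.0 + 3 = 4.0.
E[θ|data] = k·x_m/(k−1) = 4.0·12.8/3.0 = 17.0667.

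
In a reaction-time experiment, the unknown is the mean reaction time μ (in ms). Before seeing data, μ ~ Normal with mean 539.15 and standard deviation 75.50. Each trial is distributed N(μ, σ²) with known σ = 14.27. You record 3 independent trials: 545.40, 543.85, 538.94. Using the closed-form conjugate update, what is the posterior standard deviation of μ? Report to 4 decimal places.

8.1902

For Normal data with known variance σ², a Normal(μ₀, σ₀²) prior on μ is conjugate. Posterior precision = 1/σ₀² + n/σ²; posterior mean is the precision-weighted average of μ₀ and x̄.
σ₀² = 75.50² = 5700.25, σ² = 14.27² = 203.6329; σ² + n·σ₀² = 203.6329 + 3·5700.25 = 17304.3829.
Posterior precision = 1/σ₀² + n/σ² = 1/5700.25 + 3/203.6329 = (σ² + n·σ₀²)/(σ₀²σ²) = 17304.3829/(5700.25·203.6329); posterior variance σₙ² = σ₀²σ²/(σ² + n·σ₀²) = 5700.25·203.6329/17304.3829 = 67.078869.
Posterior SD = √σₙ² = √(5700.25·203.6329/17304.3829) = 8.1902.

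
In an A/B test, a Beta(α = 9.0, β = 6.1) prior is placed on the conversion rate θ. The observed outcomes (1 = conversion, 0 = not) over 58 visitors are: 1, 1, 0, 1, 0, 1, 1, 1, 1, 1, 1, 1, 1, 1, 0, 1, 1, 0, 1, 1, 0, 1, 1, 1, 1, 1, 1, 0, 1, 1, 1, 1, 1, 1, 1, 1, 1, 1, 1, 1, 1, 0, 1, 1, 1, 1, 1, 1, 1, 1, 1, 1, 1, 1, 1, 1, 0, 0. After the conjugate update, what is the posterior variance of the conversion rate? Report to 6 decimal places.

0.002212

The Beta prior is conjugate to a Binomial/Bernoulli likelihood; the update adds successes to α and failures to β.
Posterior: Beta(α+k, β+n−k) = Beta(9.0+49, 6.1+9) = Beta(58.0, 15.1).
Var = αβ/((α+β)²(α+β+1)) = 58.0·15.1/(73.1²·74.1) = 0.002212.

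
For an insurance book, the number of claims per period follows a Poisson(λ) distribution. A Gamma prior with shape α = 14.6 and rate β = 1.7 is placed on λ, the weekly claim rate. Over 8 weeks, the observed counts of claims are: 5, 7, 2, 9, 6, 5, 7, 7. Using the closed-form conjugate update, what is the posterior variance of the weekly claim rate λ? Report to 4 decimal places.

0.6653

With a Gamma(shape α, rate β) prior, the Poisson likelihood is conjugate: the posterior is Gamma(α + ΣXᵢ, β + n).
Sum of counts S = 48 over n = 8 weeks.
Posterior: Gamma(α+S, β+n) = Gamma(14.6+48, 1.7+8) = Gamma(62.6, 9.7).
Var = α/β² = 62.6/9.7² = 0.6653.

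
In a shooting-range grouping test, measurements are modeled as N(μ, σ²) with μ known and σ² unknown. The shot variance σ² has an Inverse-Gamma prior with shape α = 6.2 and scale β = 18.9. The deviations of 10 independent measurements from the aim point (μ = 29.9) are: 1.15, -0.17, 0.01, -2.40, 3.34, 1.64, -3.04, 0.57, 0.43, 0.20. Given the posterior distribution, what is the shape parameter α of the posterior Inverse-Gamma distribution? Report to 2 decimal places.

11.20

With known mean μ and an Inverse-Gamma(α, β) prior on σ², the Normal likelihood is conjugate: posterior is Inv-Gamma(α + n/2, β + Σ(xᵢ−μ)²/2).
Σ(xᵢ−μ)² = (1.15)² + (-0.17)² + (0.01)² + (-2.40)² + (3.34)² + (1.64)² + (-3.04)² + (0.57)² + (0.43)² + (0.20)² = 30.7481.
Posterior: Inv-Gamma(6.2 + 10/2, 18.9 + 30.7481/2) = Inv-Gamma(11.20, 34.27405).
Posterior α = 11.20.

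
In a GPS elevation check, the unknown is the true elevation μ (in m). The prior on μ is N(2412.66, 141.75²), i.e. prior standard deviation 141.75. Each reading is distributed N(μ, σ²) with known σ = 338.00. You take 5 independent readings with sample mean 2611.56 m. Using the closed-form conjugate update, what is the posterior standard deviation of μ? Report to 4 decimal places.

For Normal data with known variance σ², a Normal(μ₀, σ₀²) prior on μ is conjugate. Posterior precision = 1/σ₀² + n/σ²; posterior mean is the precision-weighted average of μ₀ and x̄.
σ₀² = 141.75² = 20093.0625, σ² = 338.00² = 114244; σ² + n·σ₀² = 114244 + 5·20093.0625 = 214709.3125.
Posterior precision = 1/σ₀² + n/σ² = 1/20093.0625 + 5/114244 = (σ² + n·σ₀²)/(σ₀²σ²) = 214709.3125/(20093.0625·114244); posterior variance σₙ² = σ₀²σ²/(σ² + n·σ₀²) = 20093.0625·114244/214709.3125 = 10691.254168.
Posterior SD = √σₙ² = √(20093.0625·114244/214709.3125) = 103.3985.

103.3985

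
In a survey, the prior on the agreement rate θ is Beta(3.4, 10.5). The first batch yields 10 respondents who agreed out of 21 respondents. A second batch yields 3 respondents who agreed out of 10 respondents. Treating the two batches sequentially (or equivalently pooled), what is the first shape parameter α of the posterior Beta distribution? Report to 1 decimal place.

16.4

The Beta prior is conjugate to a Binomial/Bernoulli likelihood; the update adds successes to α and failures to β.
After batch 1: Beta(3.4+10, 10.5+11) = Beta(13.4, 21.5).
After batch 2: Beta(13.4+3, 21.5+7) = Beta(16.4, 28.5).
Posterior α = 16.4.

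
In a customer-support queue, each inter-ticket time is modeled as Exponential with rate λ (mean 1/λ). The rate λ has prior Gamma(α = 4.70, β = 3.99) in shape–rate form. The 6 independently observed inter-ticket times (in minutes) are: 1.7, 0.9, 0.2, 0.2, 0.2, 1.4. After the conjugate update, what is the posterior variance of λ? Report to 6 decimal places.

0.145010

With a Gamma(shape α, rate β) prior on the exponential rate λ, the posterior after n observations with total T = Σxᵢ is Gamma(α+n, β+T).
Sum of observations T = 4.6 minutes; n = 6.
Posterior: Gamma(4.70+6, 3.99+4.6) = Gamma(10.70, 8.59).
Var = α/β² = 0.145010.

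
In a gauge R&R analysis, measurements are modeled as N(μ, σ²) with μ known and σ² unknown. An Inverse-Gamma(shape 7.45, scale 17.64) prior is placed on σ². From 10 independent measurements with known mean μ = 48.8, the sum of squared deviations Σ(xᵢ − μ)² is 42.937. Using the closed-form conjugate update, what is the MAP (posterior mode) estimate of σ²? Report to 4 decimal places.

2.9077

With known mean μ and an Inverse-Gamma(α, β) prior on σ², the Normal likelihood is conjugate: posterior is Inv-Gamma(α + n/2, β + Σ(xᵢ−μ)²/2).
Posterior: Inv-Gamma(7.45 + 10/2, 17.64 + 42.937/2) = Inv-Gamma(12.45, 39.1085).
Mode = β/(α+1) = 39.1085/13.45 = 2.9077.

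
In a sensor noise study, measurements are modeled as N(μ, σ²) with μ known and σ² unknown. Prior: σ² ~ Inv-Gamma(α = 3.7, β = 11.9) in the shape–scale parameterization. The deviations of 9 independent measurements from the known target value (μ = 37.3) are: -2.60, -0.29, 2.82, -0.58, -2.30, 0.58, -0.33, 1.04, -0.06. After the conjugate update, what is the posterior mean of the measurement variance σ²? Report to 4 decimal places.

With known mean μ and an Inverse-Gamma(α, β) prior on σ², the Normal likelihood is conjugate: posterior is Inv-Gamma(α + n/2, β + Σ(xᵢ−μ)²/2).
Σ(xᵢ−μ)² = (-2.60)² + (-0.29)² + (2.82)² + (-0.58)² + (-2.30)² + (0.58)² + (-0.33)² + (1.04)² + (-0.06)² = 21.9534.
Posterior: Inv-Gamma(3.7 + 9/2, 11.9 + 21.9534/2) = Inv-Gamma(8.20, 22.87670).
E[σ²|data] = β/(α−1) = 22.87670/7.20 = 3.1773.

3.1773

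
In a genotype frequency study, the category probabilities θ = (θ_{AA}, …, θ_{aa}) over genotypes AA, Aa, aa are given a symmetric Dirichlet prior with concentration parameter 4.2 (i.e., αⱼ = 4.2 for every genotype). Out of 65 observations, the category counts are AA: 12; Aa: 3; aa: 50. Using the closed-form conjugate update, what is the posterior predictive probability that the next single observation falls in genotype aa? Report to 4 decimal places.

0.6985

The Dirichlet prior is conjugate to the Multinomial likelihood: each posterior αⱼ = prior αⱼ + observed count nⱼ.
Posterior concentration: (16.2, 7.2, 54.2), total = 77.6.
P(next = aa | data) = α_{aa}/Σα = 0.6985.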